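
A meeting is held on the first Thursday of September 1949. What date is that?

September 1, 1949

September 1, 1949 is a Thursday.
The first Thursday is therefore September 1 (same day).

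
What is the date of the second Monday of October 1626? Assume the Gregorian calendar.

October 12, 1626

October 1, 1626 is a Thursday.
The first Monday is therefore October 5 (4 days later).
The second Monday is 5 + 1×7 = October 12.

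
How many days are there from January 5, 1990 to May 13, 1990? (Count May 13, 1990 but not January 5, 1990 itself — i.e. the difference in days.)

Jan 5, 1990 → Feb 5, 1990: 31 days (January has 31).
Feb 5, 1990 → Mar 5, 1990: 28 days (February has 28).
Mar 5, 1990 → Apr 5, 1990: 31 days (March has 31).
Apr 5, 1990 → May 5, 1990: 30 days (April has 30).
May 5, 1990 → May 13, 1990: 8 days.
Total: 128 days.

128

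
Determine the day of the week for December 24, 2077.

January 1, 2077 is a Friday.
Jan 1, 2077 → Feb 1, 2077: 31 days (January has 31).
Feb 1, 2077 → Mar 1, 2077: 28 days (February has 28).
Mar 1, 2077 → Apr 1, 2077: 31 days (March has 31).
Apr 1, 2077 → May 1, 2077: 30 days (April has 30).
May 1, 2077 → Jun 1, 2077: 31 days (May has 31).
Jun 1, 2077 → Jul 1, 2077: 30 days (June has 30).
Jul 1, 2077 → Aug 1, 2077: 31 days (July has 31).
Aug 1, 2077 → Sep 1, 2077: 31 days (August has 31).
Sep 1, 2077 → Oct 1, 2077: 30 days (September has 30).
Oct 1, 2077 → Nov 1, 2077: 31 days (October has 31).
Nov 1, 2077 → Dec 1, 2077: 30 days (November has 30).
Dec 1, 2077 → Dec 24, 2077: 23 days.
Total: 357 days.
357 mod 7 = 0, so Friday + 0 = Friday.

Friday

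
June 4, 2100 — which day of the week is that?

Friday

January 1, 2100 is a Friday.
Jan 1, 2100 → Feb 1, 2100: 31 days (January has 31).
Feb 1, 2100 → Mar 1, 2100: 28 days (February has 28).
Mar 1, 2100 → Apr 1, 2100: 31 days (March has 31).
Apr 1, 2100 → May 1, 2100: 30 days (April has 30).
May 1, 2100 → Jun 1, 2100: 31 days (May has 31).
Jun 1, 2100 → Jun 4, 2100: 3 days.
Total: 154 days.
154 mod 7 = 0, so Friday + 0 = Friday.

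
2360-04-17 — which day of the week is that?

Sunday

Doomsday rule: the anchor day for the 2300s is Wednesday. For year 60: 60÷12 = 5 r 0, and 0÷4 = 0, so 5+0+0 = 5.
Wednesday + 5 ≡ Monday — that's 2360's doomsday.
In April the doomsday date is Apr 4.
Apr 17 is 13 days after Apr 4; 13 mod 7 = 6, so Monday + 6 = Sunday.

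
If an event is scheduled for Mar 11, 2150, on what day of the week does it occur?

Wednesday

Doomsday rule: the anchor day for the 2100s is Sunday. For year 50: 50÷12 = 4 r 2, and 2÷4 = 0, so 4+2+0 = 6.
Sunday + 6 ≡ Saturday — that's 2150's doomsday.
In March the doomsday date is Mar 14.
Mar 11 is 3 days before Mar 14; 3 mod 7 = 3, so Saturday − 3 = Wednesday.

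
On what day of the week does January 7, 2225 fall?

Friday

Doomsday rule: the anchor day for the 2200s is Friday. For year 25: 25÷12 = 2 r 1, and 1÷4 = 0, so 2+1+0 = 3.
Friday + 3 ≡ Monday — that's 2225's doomsday.
In January the doomsday date is Jan 3 (2225 is not a leap year).
Jan 7 is 4 days after Jan 3; 4 mod 7 = 4, so Monday + 4 = Friday.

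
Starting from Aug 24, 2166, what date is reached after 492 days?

December 29, 2167

+365 (one year) → Aug 24, 2167 (127 left).
Aug has 31 days: +8 → Sep 1, 2167 (119 left).
Sep has 30 days: +30 → Oct 1, 2167 (89 left).
Oct has 31 days: +31 → Nov 1, 2167 (58 left).
Nov has 30 days: +30 → Dec 1, 2167 (28 left).
+28 → Dec 29, 2167.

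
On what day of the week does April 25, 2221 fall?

January 1, 2221 is a Monday.
Jan 1, 2221 → Feb 1, 2221: 31 days (January has 31).
Feb 1, 2221 → Mar 1, 2221: 28 days (February has 28).
Mar 1, 2221 → Apr 1, 2221: 31 days (March has 31).
Apr 1, 2221 → Apr 25, 2221: 24 days.
Total: 114 days.
114 mod 7 = 2, so Monday + 2 = Wednesday.

Wednesday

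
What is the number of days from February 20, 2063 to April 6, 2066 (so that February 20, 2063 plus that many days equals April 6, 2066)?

1141

Feb 20, 2063 → Feb 20, 2064: 365 days.
Feb 20, 2064 → Feb 20, 2065: 366 days (Feb 29, 2064 is in that span).
Feb 20, 2065 → Feb 20, 2066: 365 days.
Feb 20, 2066 → Mar 20, 2066: 28 days (February has 28).
Mar 20, 2066 → Apr 6, 2066: 17 days.
Total: 1141 days.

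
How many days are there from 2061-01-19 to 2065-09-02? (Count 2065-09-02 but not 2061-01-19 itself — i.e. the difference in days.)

1687

Jan 19, 2061 → Jan 19, 2062: 365 days.
Jan 19, 2062 → Jan 19, 2063: 365 days.
Jan 19, 2063 → Jan 19, 2064: 365 days.
Jan 19, 2064 → Jan 19, 2065: 366 days (Feb 29, 2064 is in that span).
Jan 19, 2065 → Feb 19, 2065: 31 days (January has 31).
Feb 19, 2065 → Mar 19, 2065: 28 days (February has 28).
Mar 19, 2065 → Apr 19, 2065: 31 days (March has 31).
Apr 19, 2065 → May 19, 2065: 30 days (April has 30).
May 19, 2065 → Jun 19, 2065: 31 days (May has 31).
Jun 19, 2065 → Jul 19, 2065: 30 days (June has 30).
Jul 19, 2065 → Aug 19, 2065: 31 days (July has 31).
Aug 19, 2065 → Sep 2, 2065: 14 days.
Total: 1687 days.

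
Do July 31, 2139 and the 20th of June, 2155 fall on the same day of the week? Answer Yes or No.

From Jul 31, 2139 to Jun 20, 2155 is 5803 days.
5803 mod 7 = 0, so they are the same weekday.
(Jul 31, 2139 is a Friday; Jun 20, 2155 is a Friday.)

Yes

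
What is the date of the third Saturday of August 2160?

August 1, 2160 is a Friday.
The first Saturday is therefore August 2 (1 days later).
The third Saturday is 2 + 2×7 = August 16.

August 16, 2160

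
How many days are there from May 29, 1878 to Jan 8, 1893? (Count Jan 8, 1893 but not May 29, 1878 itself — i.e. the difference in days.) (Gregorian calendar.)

5338

May 29, 1878 → May 29, 1879: 365 days.
May 29, 1879 → May 29, 1880: 366 days (Feb 29, 1880 is in that span).
May 29, 1880 → May 29, 1881: 365 days.
May 29, 1881 → May 29, 1882: 365 days.
May 29, 1882 → May 29, 1883: 365 days.
May 29, 1883 → May 29, 1884: 366 days (Feb 29, 1884 is in that span).
May 29, 1884 → May 29, 1885: 365 days.
May 29, 1885 → May 29, 1886: 365 days.
May 29, 1886 → May 29, 1887: 365 days.
May 29, 1887 → May 29, 1888: 366 days (Feb 29, 1888 is in that span).
May 29, 1888 → May 29, 1889: 365 days.
May 29, 1889 → May 29, 1890: 365 days.
May 29, 1890 → May 29, 1891: 365 days.
May 29, 1891 → May 29, 1892: 366 days (Feb 29, 1892 is in that span).
May 29, 1892 → Jun 29, 1892: 31 days (May has 31).
Jun 29, 1892 → Jul 29, 1892: 30 days (June has 30).
Jul 29, 1892 → Aug 29, 1892: 31 days (July has 31).
Aug 29, 1892 → Sep 29, 1892: 31 days (August has 31).
Sep 29, 1892 → Oct 29, 1892: 30 days (September has 30).
Oct 29, 1892 → Nov 29, 1892: 31 days (October has 31).
Nov 29, 1892 → Dec 29, 1892: 30 days (November has 30).
Dec 29, 1892 → Jan 8, 1893: 10 days.
Total: 5338 days.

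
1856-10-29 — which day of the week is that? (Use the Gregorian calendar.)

Wednesday

January 1, 1856 is a Tuesday.
Jan 1, 1856 → Feb 1, 1856: 31 days (January has 31).
Feb 1, 1856 → Mar 1, 1856: 29 days (February has 29).
Mar 1, 1856 → Apr 1, 1856: 31 days (March has 31).
Apr 1, 1856 → May 1, 1856: 30 days (April has 30).
May 1, 1856 → Jun 1, 1856: 31 days (May has 31).
Jun 1, 1856 → Jul 1, 1856: 30 days (June has 30).
Jul 1, 1856 → Aug 1, 1856: 31 days (July has 31).
Aug 1, 1856 → Sep 1, 1856: 31 days (August has 31).
Sep 1, 1856 → Oct 1, 1856: 30 days (September has 30).
Oct 1, 1856 → Oct 29, 1856: 28 days.
Total: 302 days.
302 mod 7 = 1, so Tuesday + 1 = Wednesday.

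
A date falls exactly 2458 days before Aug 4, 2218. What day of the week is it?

First find the weekday of Aug 4, 2218. Doomsday rule: the anchor day for the 2200s is Friday. For year 18: 18÷12 = 1 r 6, and 6÷4 = 1, so 1+6+1 = 8.
Friday + 8 ≡ Saturday — that's 2218's doomsday.
In August the doomsday date is Aug 8.
Aug 4 is 4 days before Aug 8; 4 mod 7 = 4, so Saturday − 4 = Tuesday.
2458 mod 7 = 1, so 2458 days before a Tuesday is Tuesday − 1 = Monday.

Monday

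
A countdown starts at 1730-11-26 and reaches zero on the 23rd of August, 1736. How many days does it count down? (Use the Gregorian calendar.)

Nov 26, 1730 → Nov 26, 1731: 365 days.
Nov 26, 1731 → Nov 26, 1732: 366 days (Feb 29, 1732 is in that span).
Nov 26, 1732 → Nov 26, 1733: 365 days.
Nov 26, 1733 → Nov 26, 1734: 365 days.
Nov 26, 1734 → Nov 26, 1735: 365 days.
Nov 26, 1735 → Dec 26, 1735: 30 days (November has 30).
Dec 26, 1735 → Jan 26, 1736: 31 days (December has 31).
Jan 26, 1736 → Feb 26, 1736: 31 days (January has 31).
Feb 26, 1736 → Mar 26, 1736: 29 days (February has 29).
Mar 26, 1736 → Apr 26, 1736: 31 days (March has 31).
Apr 26, 1736 → May 26, 1736: 30 days (April has 30).
May 26, 1736 → Jun 26, 1736: 31 days (May has 31).
Jun 26, 1736 → Jul 26, 1736: 30 days (June has 30).
Jul 26, 1736 → Aug 23, 1736: 28 days.
Total: 2097 days.

2097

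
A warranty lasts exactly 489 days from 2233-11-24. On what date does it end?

+365 (one year) → Nov 24, 2234 (124 left).
Nov has 30 days: +7 → Dec 1, 2234 (117 left).
Dec has 31 days: +31 → Jan 1, 2235 (86 left).
Jan has 31 days: +31 → Feb 1, 2235 (55 left).
Feb has 28 days: +28 → Mar 1, 2235 (27 left).
+27 → Mar 28, 2235.

March 28, 2235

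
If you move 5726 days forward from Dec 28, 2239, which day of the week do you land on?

Dec 28, 2239 is a Saturday.
5726 mod 7 = 0, so 5726 days after a Saturday is Saturday + 0 = Saturday.

Saturday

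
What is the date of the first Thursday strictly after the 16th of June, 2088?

June 17, 2088

Jun 16, 2088 is a Wednesday.
From Wednesday to the next Thursday is 1 day.
Jun 16, 2088 + 1 = Jun 17, 2088.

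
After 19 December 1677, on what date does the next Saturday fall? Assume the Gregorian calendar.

December 25, 1677

Dec 19, 1677 is a Sunday.
From Sunday to the next Saturday is 6 days.
Dec 19, 1677 + 6 = Dec 25, 1677.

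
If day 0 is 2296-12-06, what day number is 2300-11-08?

Dec 6, 2296 → Dec 6, 2297: 365 days.
Dec 6, 2297 → Dec 6, 2298: 365 days.
Dec 6, 2298 → Dec 6, 2299: 365 days.
Dec 6, 2299 → Jan 6, 2300: 31 days (December has 31).
Jan 6, 2300 → Feb 6, 2300: 31 days (January has 31).
Feb 6, 2300 → Mar 6, 2300: 28 days (February has 28).
Mar 6, 2300 → Apr 6, 2300: 31 days (March has 31).
Apr 6, 2300 → May 6, 2300: 30 days (April has 30).
May 6, 2300 → Jun 6, 2300: 31 days (May has 31).
Jun 6, 2300 → Jul 6, 2300: 30 days (June has 30).
Jul 6, 2300 → Aug 6, 2300: 31 days (July has 31).
Aug 6, 2300 → Sep 6, 2300: 31 days (August has 31).
Sep 6, 2300 → Oct 6, 2300: 30 days (September has 30).
Oct 6, 2300 → Nov 6, 2300: 31 days (October has 31).
Nov 6, 2300 → Nov 8, 2300: 2 days.
Total: 1432 days.

1432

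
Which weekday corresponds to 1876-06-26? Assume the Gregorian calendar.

Monday

Doomsday rule: the anchor day for the 1800s is Friday. For year 76: 76÷12 = 6 r 4, and 4÷4 = 1, so 6+4+1 = 11.
Friday + 11 ≡ Tuesday — that's 1876's doomsday.
In June the doomsday date is Jun 6.
Jun 26 is 20 days after Jun 6; 20 mod 7 = 6, so Tuesday + 6 = Monday.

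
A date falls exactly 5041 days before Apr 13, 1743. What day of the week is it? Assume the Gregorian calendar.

Friday

Apr 13, 1743 is a Saturday.
5041 mod 7 = 1, so 5041 days before a Saturday is Saturday − 1 = Friday.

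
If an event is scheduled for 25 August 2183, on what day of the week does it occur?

Monday

Doomsday rule: the anchor day for the 2100s is Sunday. For year 83: 83÷12 = 6 r 11, and 11÷4 = 2, so 6+11+2 = 19.
Sunday + 19 ≡ Friday — that's 2183's doomsday.
In August the doomsday date is Aug 8.
Aug 25 is 17 days after Aug 8; 17 mod 7 = 3, so Friday + 3 = Monday.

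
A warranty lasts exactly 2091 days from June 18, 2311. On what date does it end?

March 9, 2317

+366 (one year; includes Feb 29, 2312) → Jun 18, 2312 (1725 left).
+365 (one year) → Jun 18, 2313 (1360 left).
+365 (one year) → Jun 18, 2314 (995 left).
+365 (one year) → Jun 18, 2315 (630 left).
+366 (one year; includes Feb 29, 2316) → Jun 18, 2316 (264 left).
Jun has 30 days: +13 → Jul 1, 2316 (251 left).
Jul has 31 days: +31 → Aug 1, 2316 (220 left).
Aug has 31 days: +31 → Sep 1, 2316 (189 left).
Sep has 30 days: +30 → Oct 1, 2316 (159 left).
Oct has 31 days: +31 → Nov 1, 2316 (128 left).
Nov has 30 days: +30 → Dec 1, 2316 (98 left).
Dec has 31 days: +31 → Jan 1, 2317 (67 left).
Jan has 31 days: +31 → Feb 1, 2317 (36 left).
Feb has 28 days: +28 → Mar 1, 2317 (8 left).
+8 → Mar 9, 2317.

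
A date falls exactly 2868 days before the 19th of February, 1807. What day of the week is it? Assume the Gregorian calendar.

Feb 19, 1807 is a Thursday.
2868 mod 7 = 5, so 2868 days before a Thursday is Thursday − 5 = Saturday.

Saturday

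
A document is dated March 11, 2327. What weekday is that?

Doomsday rule: the anchor day for the 2300s is Wednesday. For year 27: 27÷12 = 2 r 3, and 3÷4 = 0, so 2+3+0 = 5.
Wednesday + 5 ≡ Monday — that's 2327's doomsday.
In March the doomsday date is Mar 14.
Mar 11 is 3 days before Mar 14; 3 mod 7 = 3, so Monday − 3 = Friday.

Friday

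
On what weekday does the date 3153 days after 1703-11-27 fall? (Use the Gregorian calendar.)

Friday

Nov 27, 1703 is a Tuesday.
3153 mod 7 = 3, so 3153 days after a Tuesday is Tuesday + 3 = Friday.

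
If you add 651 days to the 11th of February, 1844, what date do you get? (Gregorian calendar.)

+366 (one year; includes Feb 29, 1844) → Feb 11, 1845 (285 left).
Feb has 28 days: +18 → Mar 1, 1845 (267 left).
Mar has 31 days: +31 → Apr 1, 1845 (236 left).
Apr has 30 days: +30 → May 1, 1845 (206 left).
May has 31 days: +31 → Jun 1, 1845 (175 left).
Jun has 30 days: +30 → Jul 1, 1845 (145 left).
Jul has 31 days: +31 → Aug 1, 1845 (114 left).
Aug has 31 days: +31 → Sep 1, 1845 (83 left).
Sep has 30 days: +30 → Oct 1, 1845 (53 left).
Oct has 31 days: +31 → Nov 1, 1845 (22 left).
+22 → Nov 23, 1845.

November 23, 1845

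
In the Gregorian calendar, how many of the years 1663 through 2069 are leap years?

Multiples of 4 in [1663,2069]: 102.
Of those, multiples of 100: 4 (not leap unless ÷400).
Multiples of 400: 1.
Leap years = 102 − 4 + 1 = 99.

99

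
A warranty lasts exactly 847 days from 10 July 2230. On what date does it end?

November 3, 2232

+365 (one year) → Jul 10, 2231 (482 left).
+366 (one year; includes Feb 29, 2232) → Jul 10, 2232 (116 left).
Jul has 31 days: +22 → Aug 1, 2232 (94 left).
Aug has 31 days: +31 → Sep 1, 2232 (63 left).
Sep has 30 days: +30 → Oct 1, 2232 (33 left).
Oct has 31 days: +31 → Nov 1, 2232 (2 left).
+2 → Nov 3, 2232.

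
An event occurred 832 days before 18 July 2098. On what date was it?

April 7, 2096

−365 (one year) → Jul 18, 2097 (467 left).
−365 (one year) → Jul 18, 2096 (102 left).
−18 → Jun 30, 2096 (end of Jun, 30 days; 84 left).
−30 → May 31, 2096 (end of May, 31 days; 54 left).
−31 → Apr 30, 2096 (end of Apr, 30 days; 23 left).
−23 → Apr 7, 2096.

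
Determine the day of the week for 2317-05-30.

Doomsday rule: the anchor day for the 2300s is Wednesday. For year 17: 17÷12 = 1 r 5, and 5÷4 = 1, so 1+5+1 = 7.
Wednesday + 7 ≡ Wednesday — that's 2317's doomsday.
In May the doomsday date is May 9.
May 30 is 21 days after May 9; 21 mod 7 = 0, so Wednesday + 0 = Wednesday.

Wednesday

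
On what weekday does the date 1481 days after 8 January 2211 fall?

Saturday

First find the weekday of Jan 8, 2211. Doomsday rule: the anchor day for the 2200s is Friday. For year 11: 11÷12 = 0 r 11, and 11÷4 = 2, so 0+11+2 = 13.
Friday + 13 ≡ Thursday — that's 2211's doomsday.
In January the doomsday date is Jan 3 (2211 is not a leap year).
Jan 8 is 5 days after Jan 3; 5 mod 7 = 5, so Thursday + 5 = Tuesday.
1481 mod 7 = 4, so 1481 days after a Tuesday is Tuesday + 4 = Saturday.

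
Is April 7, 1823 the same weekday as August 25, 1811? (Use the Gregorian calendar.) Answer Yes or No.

From Aug 25, 1811 to Apr 7, 1823 is 4243 days.
4243 mod 7 = 1, so they are different weekdays.
(Aug 25, 1811 is a Sunday; Apr 7, 1823 is a Monday.)

No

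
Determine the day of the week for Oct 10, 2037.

Saturday

Doomsday rule: the anchor day for the 2000s is Tuesday. For year 37: 37÷12 = 3 r 1, and 1÷4 = 0, so 3+1+0 = 4.
Tuesday + 4 ≡ Saturday — that's 2037's doomsday.
In October the doomsday date is Oct 10.
Oct 10 is the doomsday itself: Saturday.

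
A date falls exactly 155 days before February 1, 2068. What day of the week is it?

First find the weekday of Feb 1, 2068. Doomsday rule: the anchor day for the 2000s is Tuesday. For year 68: 68÷12 = 5 r 8, and 8÷4 = 2, so 5+8+2 = 15.
Tuesday + 15 ≡ Wednesday — that's 2068's doomsday.
In February the doomsday date is Feb 29 (2068 is a leap year (divisible by 4)).
Feb 1 is 28 days before Feb 29; 28 mod 7 = 0, so Wednesday − 0 = Wednesday.
155 mod 7 = 1, so 155 days before a Wednesday is Wednesday − 1 = Tuesday.

Tuesday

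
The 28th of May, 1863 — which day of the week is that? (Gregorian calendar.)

Thursday

January 1, 1863 is a Thursday.
Jan 1, 1863 → Feb 1, 1863: 31 days (January has 31).
Feb 1, 1863 → Mar 1, 1863: 28 days (February has 28).
Mar 1, 1863 → Apr 1, 1863: 31 days (March has 31).
Apr 1, 1863 → May 1, 1863: 30 days (April has 30).
May 1, 1863 → May 28, 1863: 27 days.
Total: 147 days.
147 mod 7 = 0, so Thursday + 0 = Thursday.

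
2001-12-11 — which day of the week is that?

Tuesday

Doomsday rule: the anchor day for the 2000s is Tuesday. For year 01: 1÷12 = 0 r 1, and 1÷4 = 0, so 0+1+0 = 1.
Tuesday + 1 ≡ Wednesday — that's 2001's doomsday.
In December the doomsday date is Dec 12.
Dec 11 is 1 day before Dec 12; 1 mod 7 = 1, so Wednesday − 1 = Tuesday.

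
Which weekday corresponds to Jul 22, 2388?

Doomsday rule: the anchor day for the 2300s is Wednesday. For year 88: 88÷12 = 7 r 4, and 4÷4 = 1, so 7+4+1 = 12.
Wednesday + 12 ≡ Monday — that's 2388's doomsday.
In July the doomsday date is Jul 11.
Jul 22 is 11 days after Jul 11; 11 mod 7 = 4, so Monday + 4 = Friday.

Friday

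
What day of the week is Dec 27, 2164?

Doomsday rule: the anchor day for the 2100s is Sunday. For year 64: 64÷12 = 5 r 4, and 4÷4 = 1, so 5+4+1 = 10.
Sunday + 10 ≡ Wednesday — that's 2164's doomsday.
In December the doomsday date is Dec 12.
Dec 27 is 15 days after Dec 12; 15 mod 7 = 1, so Wednesday + 1 = Thursday.

Thursday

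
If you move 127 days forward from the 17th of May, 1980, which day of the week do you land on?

First find the weekday of May 17, 1980. Doomsday rule: the anchor day for the 1900s is Wednesday. For year 80: 80÷12 = 6 r 8, and 8÷4 = 2, so 6+8+2 = 16.
Wednesday + 16 ≡ Friday — that's 1980's doomsday.
In May the doomsday date is May 9.
May 17 is 8 days after May 9; 8 mod 7 = 1, so Friday + 1 = Saturday.
127 mod 7 = 1, so 127 days after a Saturday is Saturday + 1 = Sunday.

Sunday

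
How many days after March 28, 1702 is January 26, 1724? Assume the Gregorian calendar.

7974

Mar 28, 1702 → Mar 28, 1703: 365 days.
Mar 28, 1703 → Mar 28, 1704: 366 days (Feb 29, 1704 is in that span).
Mar 28, 1704 → Mar 28, 1705: 365 days.
Mar 28, 1705 → Mar 28, 1706: 365 days.
Mar 28, 1706 → Mar 28, 1707: 365 days.
Mar 28, 1707 → Mar 28, 1708: 366 days (Feb 29, 1708 is in that span).
Mar 28, 1708 → Mar 28, 1709: 365 days.
Mar 28, 1709 → Mar 28, 1710: 365 days.
Mar 28, 1710 → Mar 28, 1711: 365 days.
Mar 28, 1711 → Mar 28, 1712: 366 days (Feb 29, 1712 is in that span).
Mar 28, 1712 → Mar 28, 1713: 365 days.
Mar 28, 1713 → Mar 28, 1714: 365 days.
Mar 28, 1714 → Mar 28, 1715: 365 days.
Mar 28, 1715 → Mar 28, 1716: 366 days (Feb 29, 1716 is in that span).
Mar 28, 1716 → Mar 28, 1717: 365 days.
Mar 28, 1717 → Mar 28, 1718: 365 days.
Mar 28, 1718 → Mar 28, 1719: 365 days.
Mar 28, 1719 → Mar 28, 1720: 366 days (Feb 29, 1720 is in that span).
Mar 28, 1720 → Mar 28, 1721: 365 days.
Mar 28, 1721 → Mar 28, 1722: 365 days.
Mar 28, 1722 → Mar 28, 1723: 365 days.
Mar 28, 1723 → Apr 28, 1723: 31 days (March has 31).
Apr 28, 1723 → May 28, 1723: 30 days (April has 30).
May 28, 1723 → Jun 28, 1723: 31 days (May has 31).
Jun 28, 1723 → Jul 28, 1723: 30 days (June has 30).
Jul 28, 1723 → Aug 28, 1723: 31 days (July has 31).
Aug 28, 1723 → Sep 28, 1723: 31 days (August has 31).
Sep 28, 1723 → Oct 28, 1723: 30 days (September has 30).
Oct 28, 1723 → Nov 28, 1723: 31 days (October has 31).
Nov 28, 1723 → Dec 28, 1723: 30 days (November has 30).
Dec 28, 1723 → Jan 26, 1724: 29 days.
Total: 7974 days.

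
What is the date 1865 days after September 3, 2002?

+365 (one year) → Sep 3, 2003 (1500 left).
+366 (one year; includes Feb 29, 2004) → Sep 3, 2004 (1134 left).
+365 (one year) → Sep 3, 2005 (769 left).
+365 (one year) → Sep 3, 2006 (404 left).
+365 (one year) → Sep 3, 2007 (39 left).
Sep has 30 days: +28 → Oct 1, 2007 (11 left).
+11 → Oct 12, 2007.

October 12, 2007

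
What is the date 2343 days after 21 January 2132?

+366 (one year; includes Feb 29, 2132) → Jan 21, 2133 (1977 left).
+365 (one year) → Jan 21, 2134 (1612 left).
+365 (one year) → Jan 21, 2135 (1247 left).
+365 (one year) → Jan 21, 2136 (882 left).
+366 (one year; includes Feb 29, 2136) → Jan 21, 2137 (516 left).
+365 (one year) → Jan 21, 2138 (151 left).
Jan has 31 days: +11 → Feb 1, 2138 (140 left).
Feb has 28 days: +28 → Mar 1, 2138 (112 left).
Mar has 31 days: +31 → Apr 1, 2138 (81 left).
Apr has 30 days: +30 → May 1, 2138 (51 left).
May has 31 days: +31 → Jun 1, 2138 (20 left).
+20 → Jun 21, 2138.

June 21, 2138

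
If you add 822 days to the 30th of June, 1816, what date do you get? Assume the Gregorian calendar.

+365 (one year) → Jun 30, 1817 (457 left).
+365 (one year) → Jun 30, 1818 (92 left).
Jun has 30 days: +1 → Jul 1, 1818 (91 left).
Jul has 31 days: +31 → Aug 1, 1818 (60 left).
Aug has 31 days: +31 → Sep 1, 1818 (29 left).
+29 → Sep 30, 1818.

September 30, 1818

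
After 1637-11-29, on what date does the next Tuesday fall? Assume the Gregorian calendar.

Nov 29, 1637 is a Sunday.
From Sunday to the next Tuesday is 2 days.
Nov 29, 1637 + 2 = Dec 1, 1637.

December 1, 1637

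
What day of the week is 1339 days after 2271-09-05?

Sep 5, 2271 is a Tuesday.
1339 mod 7 = 2, so 1339 days after a Tuesday is Tuesday + 2 = Thursday.

Thursday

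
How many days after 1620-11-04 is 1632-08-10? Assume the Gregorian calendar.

Nov 4, 1620 → Nov 4, 1621: 365 days.
Nov 4, 1621 → Nov 4, 1622: 365 days.
Nov 4, 1622 → Nov 4, 1623: 365 days.
Nov 4, 1623 → Nov 4, 1624: 366 days (Feb 29, 1624 is in that span).
Nov 4, 1624 → Nov 4, 1625: 365 days.
Nov 4, 1625 → Nov 4, 1626: 365 days.
Nov 4, 1626 → Nov 4, 1627: 365 days.
Nov 4, 1627 → Nov 4, 1628: 366 days (Feb 29, 1628 is in that span).
Nov 4, 1628 → Nov 4, 1629: 365 days.
Nov 4, 1629 → Nov 4, 1630: 365 days.
Nov 4, 1630 → Nov 4, 1631: 365 days.
Nov 4, 1631 → Dec 4, 1631: 30 days (November has 30).
Dec 4, 1631 → Jan 4, 1632: 31 days (December has 31).
Jan 4, 1632 → Feb 4, 1632: 31 days (January has 31).
Feb 4, 1632 → Mar 4, 1632: 29 days (February has 29).
Mar 4, 1632 → Apr 4, 1632: 31 days (March has 31).
Apr 4, 1632 → May 4, 1632: 30 days (April has 30).
May 4, 1632 → Jun 4, 1632: 31 days (May has 31).
Jun 4, 1632 → Jul 4, 1632: 30 days (June has 30).
Jul 4, 1632 → Aug 4, 1632: 31 days (July has 31).
Aug 4, 1632 → Aug 10, 1632: 6 days.
Total: 4297 days.

4297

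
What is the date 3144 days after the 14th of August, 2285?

+365 (one year) → Aug 14, 2286 (2779 left).
+365 (one year) → Aug 14, 2287 (2414 left).
+366 (one year; includes Feb 29, 2288) → Aug 14, 2288 (2048 left).
+365 (one year) → Aug 14, 2289 (1683 left).
+365 (one year) → Aug 14, 2290 (1318 left).
+365 (one year) → Aug 14, 2291 (953 left).
+366 (one year; includes Feb 29, 2292) → Aug 14, 2292 (587 left).
+365 (one year) → Aug 14, 2293 (222 left).
Aug has 31 days: +18 → Sep 1, 2293 (204 left).
Sep has 30 days: +30 → Oct 1, 2293 (174 left).
Oct has 31 days: +31 → Nov 1, 2293 (143 left).
Nov has 30 days: +30 → Dec 1, 2293 (113 left).
Dec has 31 days: +31 → Jan 1, 2294 (82 left).
Jan has 31 days: +31 → Feb 1, 2294 (51 left).
Feb has 28 days: +28 → Mar 1, 2294 (23 left).
+23 → Mar 24, 2294.

March 24, 2294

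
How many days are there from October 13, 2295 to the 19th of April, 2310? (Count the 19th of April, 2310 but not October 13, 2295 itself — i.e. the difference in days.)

5301

Oct 13, 2295 → Oct 13, 2296: 366 days (Feb 29, 2296 is in that span).
Oct 13, 2296 → Oct 13, 2297: 365 days.
Oct 13, 2297 → Oct 13, 2298: 365 days.
Oct 13, 2298 → Oct 13, 2299: 365 days.
Oct 13, 2299 → Oct 13, 2300: 365 days.
Oct 13, 2300 → Oct 13, 2301: 365 days.
Oct 13, 2301 → Oct 13, 2302: 365 days.
Oct 13, 2302 → Oct 13, 2303: 365 days.
Oct 13, 2303 → Oct 13, 2304: 366 days (Feb 29, 2304 is in that span).
Oct 13, 2304 → Oct 13, 2305: 365 days.
Oct 13, 2305 → Oct 13, 2306: 365 days.
Oct 13, 2306 → Oct 13, 2307: 365 days.
Oct 13, 2307 → Oct 13, 2308: 366 days (Feb 29, 2308 is in that span).
Oct 13, 2308 → Oct 13, 2309: 365 days.
Oct 13, 2309 → Nov 13, 2309: 31 days (October has 31).
Nov 13, 2309 → Dec 13, 2309: 30 days (November has 30).
Dec 13, 2309 → Jan 13, 2310: 31 days (December has 31).
Jan 13, 2310 → Feb 13, 2310: 31 days (January has 31).
Feb 13, 2310 → Mar 13, 2310: 28 days (February has 28).
Mar 13, 2310 → Apr 13, 2310: 31 days (March has 31).
Apr 13, 2310 → Apr 19, 2310: 6 days.
Total: 5301 days.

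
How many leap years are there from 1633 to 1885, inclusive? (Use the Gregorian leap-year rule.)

Multiples of 4 in [1633,1885]: 63.
Of those, multiples of 100: 2 (not leap unless ÷400).
Multiples of 400: 0.
Leap years = 63 − 2 + 0 = 61.

61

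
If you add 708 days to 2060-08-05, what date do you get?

July 14, 2062

+365 (one year) → Aug 5, 2061 (343 left).
Aug has 31 days: +27 → Sep 1, 2061 (316 left).
Sep has 30 days: +30 → Oct 1, 2061 (286 left).
Oct has 31 days: +31 → Nov 1, 2061 (255 left).
Nov has 30 days: +30 → Dec 1, 2061 (225 left).
Dec has 31 days: +31 → Jan 1, 2062 (194 left).
Jan has 31 days: +31 → Feb 1, 2062 (163 left).
Feb has 28 days: +28 → Mar 1, 2062 (135 left).
Mar has 31 days: +31 → Apr 1, 2062 (104 left).
Apr has 30 days: +30 → May 1, 2062 (74 left).
May has 31 days: +31 → Jun 1, 2062 (43 left).
Jun has 30 days: +30 → Jul 1, 2062 (13 left).
+13 → Jul 14, 2062.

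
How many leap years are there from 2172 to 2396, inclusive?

Multiples of 4 in [2172,2396]: 57.
Of those, multiples of 100: 2 (not leap unless ÷400).
Multiples of 400: 0.
Leap years = 57 − 2 + 0 = 55.

55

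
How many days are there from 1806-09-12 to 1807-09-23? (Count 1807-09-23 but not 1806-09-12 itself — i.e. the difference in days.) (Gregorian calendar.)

376

Sep 12, 1806 → Oct 12, 1806: 30 days (September has 30).
Oct 12, 1806 → Nov 12, 1806: 31 days (October has 31).
Nov 12, 1806 → Dec 12, 1806: 30 days (November has 30).
Dec 12, 1806 → Jan 12, 1807: 31 days (December has 31).
Jan 12, 1807 → Feb 12, 1807: 31 days (January has 31).
Feb 12, 1807 → Mar 12, 1807: 28 days (February has 28).
Mar 12, 1807 → Apr 12, 1807: 31 days (March has 31).
Apr 12, 1807 → May 12, 1807: 30 days (April has 30).
May 12, 1807 → Jun 12, 1807: 31 days (May has 31).
Jun 12, 1807 → Jul 12, 1807: 30 days (June has 30).
Jul 12, 1807 → Aug 12, 1807: 31 days (July has 31).
Aug 12, 1807 → Sep 12, 1807: 31 days (August has 31).
Sep 12, 1807 → Sep 23, 1807: 11 days.
Total: 376 days.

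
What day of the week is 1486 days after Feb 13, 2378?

First find the weekday of Feb 13, 2378. Doomsday rule: the anchor day for the 2300s is Wednesday. For year 78: 78÷12 = 6 r 6, and 6÷4 = 1, so 6+6+1 = 13.
Wednesday + 13 ≡ Tuesday — that's 2378's doomsday.
In February the doomsday date is Feb 28 (2378 is not a leap year).
Feb 13 is 15 days before Feb 28; 15 mod 7 = 1, so Tuesday − 1 = Monday.
1486 mod 7 = 2, so 1486 days after a Monday is Monday + 2 = Wednesday.

Wednesday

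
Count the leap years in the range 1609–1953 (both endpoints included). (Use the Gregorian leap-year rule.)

83

Multiples of 4 in [1609,1953]: 86.
Of those, multiples of 100: 3 (not leap unless ÷400).
Multiples of 400: 0.
Leap years = 86 − 3 + 0 = 83.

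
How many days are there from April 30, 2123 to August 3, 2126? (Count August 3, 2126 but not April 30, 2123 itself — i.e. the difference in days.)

1191

Apr 30, 2123 → Apr 30, 2124: 366 days (Feb 29, 2124 is in that span).
Apr 30, 2124 → Apr 30, 2125: 365 days.
Apr 30, 2125 → Apr 30, 2126: 365 days.
Apr 30, 2126 → May 30, 2126: 30 days (April has 30).
May 30, 2126 → Jun 30, 2126: 31 days (May has 31).
Jun 30, 2126 → Jul 30, 2126: 30 days (June has 30).
Jul 30, 2126 → Aug 3, 2126: 4 days.
Total: 1191 days.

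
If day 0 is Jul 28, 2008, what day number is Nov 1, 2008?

Jul 28, 2008 → Aug 28, 2008: 31 days (July has 31).
Aug 28, 2008 → Sep 28, 2008: 31 days (August has 31).
Sep 28, 2008 → Oct 28, 2008: 30 days (September has 30).
Oct 28, 2008 → Nov 1, 2008: 4 days.
Total: 96 days.

96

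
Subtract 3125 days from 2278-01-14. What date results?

−365 (one year) → Jan 14, 2277 (2760 left).
−366 (one year; includes Feb 29, 2276) → Jan 14, 2276 (2394 left).
−365 (one year) → Jan 14, 2275 (2029 left).
−365 (one year) → Jan 14, 2274 (1664 left).
−365 (one year) → Jan 14, 2273 (1299 left).
−366 (one year; includes Feb 29, 2272) → Jan 14, 2272 (933 left).
−365 (one year) → Jan 14, 2271 (568 left).
−365 (one year) → Jan 14, 2270 (203 left).
−14 → Dec 31, 2269 (end of Dec, 31 days; 189 left).
−31 → Nov 30, 2269 (end of Nov, 30 days; 158 left).
−30 → Oct 31, 2269 (end of Oct, 31 days; 128 left).
−31 → Sep 30, 2269 (end of Sep, 30 days; 97 left).
−30 → Aug 31, 2269 (end of Aug, 31 days; 67 left).
−31 → Jul 31, 2269 (end of Jul, 31 days; 36 left).
−31 → Jun 30, 2269 (end of Jun, 30 days; 5 left).
−5 → Jun 25, 2269.

June 25, 2269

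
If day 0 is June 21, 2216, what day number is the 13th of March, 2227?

Jun 21, 2216 → Jun 21, 2217: 365 days.
Jun 21, 2217 → Jun 21, 2218: 365 days.
Jun 21, 2218 → Jun 21, 2219: 365 days.
Jun 21, 2219 → Jun 21, 2220: 366 days (Feb 29, 2220 is in that span).
Jun 21, 2220 → Jun 21, 2221: 365 days.
Jun 21, 2221 → Jun 21, 2222: 365 days.
Jun 21, 2222 → Jun 21, 2223: 365 days.
Jun 21, 2223 → Jun 21, 2224: 366 days (Feb 29, 2224 is in that span).
Jun 21, 2224 → Jun 21, 2225: 365 days.
Jun 21, 2225 → Jun 21, 2226: 365 days.
Jun 21, 2226 → Jul 21, 2226: 30 days (June has 30).
Jul 21, 2226 → Aug 21, 2226: 31 days (July has 31).
Aug 21, 2226 → Sep 21, 2226: 31 days (August has 31).
Sep 21, 2226 → Oct 21, 2226: 30 days (September has 30).
Oct 21, 2226 → Nov 21, 2226: 31 days (October has 31).
Nov 21, 2226 → Dec 21, 2226: 30 days (November has 30).
Dec 21, 2226 → Jan 21, 2227: 31 days (December has 31).
Jan 21, 2227 → Feb 21, 2227: 31 days (January has 31).
Feb 21, 2227 → Mar 13, 2227: 20 days.
Total: 3917 days.

3917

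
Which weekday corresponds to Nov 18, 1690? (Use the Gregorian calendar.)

Saturday

Doomsday rule: the anchor day for the 1600s is Tuesday. For year 90: 90÷12 = 7 r 6, and 6÷4 = 1, so 7+6+1 = 14.
Tuesday + 14 ≡ Tuesday — that's 1690's doomsday.
In November the doomsday date is Nov 7.
Nov 18 is 11 days after Nov 7; 11 mod 7 = 4, so Tuesday + 4 = Saturday.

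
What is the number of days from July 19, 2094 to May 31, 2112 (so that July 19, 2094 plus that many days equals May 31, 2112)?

6525

Jul 19, 2094 → Jul 19, 2095: 365 days.
Jul 19, 2095 → Jul 19, 2096: 366 days (Feb 29, 2096 is in that span).
Jul 19, 2096 → Jul 19, 2097: 365 days.
Jul 19, 2097 → Jul 19, 2098: 365 days.
Jul 19, 2098 → Jul 19, 2099: 365 days.
Jul 19, 2099 → Jul 19, 2100: 365 days.
Jul 19, 2100 → Jul 19, 2101: 365 days.
Jul 19, 2101 → Jul 19, 2102: 365 days.
Jul 19, 2102 → Jul 19, 2103: 365 days.
Jul 19, 2103 → Jul 19, 2104: 366 days (Feb 29, 2104 is in that span).
Jul 19, 2104 → Jul 19, 2105: 365 days.
Jul 19, 2105 → Jul 19, 2106: 365 days.
Jul 19, 2106 → Jul 19, 2107: 365 days.
Jul 19, 2107 → Jul 19, 2108: 366 days (Feb 29, 2108 is in that span).
Jul 19, 2108 → Jul 19, 2109: 365 days.
Jul 19, 2109 → Jul 19, 2110: 365 days.
Jul 19, 2110 → Jul 19, 2111: 365 days.
Jul 19, 2111 → Aug 19, 2111: 31 days (July has 31).
Aug 19, 2111 → Sep 19, 2111: 31 days (August has 31).
Sep 19, 2111 → Oct 19, 2111: 30 days (September has 30).
Oct 19, 2111 → Nov 19, 2111: 31 days (October has 31).
Nov 19, 2111 → Dec 19, 2111: 30 days (November has 30).
Dec 19, 2111 → Jan 19, 2112: 31 days (December has 31).
Jan 19, 2112 → Feb 19, 2112: 31 days (January has 31).
Feb 19, 2112 → Mar 19, 2112: 29 days (February has 29).
Mar 19, 2112 → Apr 19, 2112: 31 days (March has 31).
Apr 19, 2112 → May 19, 2112: 30 days (April has 30).
May 19, 2112 → May 31, 2112: 12 days.
Total: 6525 days.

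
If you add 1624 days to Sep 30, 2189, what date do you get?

+365 (one year) → Sep 30, 2190 (1259 left).
+365 (one year) → Sep 30, 2191 (894 left).
+366 (one year; includes Feb 29, 2192) → Sep 30, 2192 (528 left).
+365 (one year) → Sep 30, 2193 (163 left).
Sep has 30 days: +1 → Oct 1, 2193 (162 left).
Oct has 31 days: +31 → Nov 1, 2193 (131 left).
Nov has 30 days: +30 → Dec 1, 2193 (101 left).
Dec has 31 days: +31 → Jan 1, 2194 (70 left).
Jan has 31 days: +31 → Feb 1, 2194 (39 left).
Feb has 28 days: +28 → Mar 1, 2194 (11 left).
+11 → Mar 12, 2194.

March 12, 2194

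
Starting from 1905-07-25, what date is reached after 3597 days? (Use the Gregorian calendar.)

May 31, 1915

+365 (one year) → Jul 25, 1906 (3232 left).
+365 (one year) → Jul 25, 1907 (2867 left).
+366 (one year; includes Feb 29, 1908) → Jul 25, 1908 (2501 left).
+365 (one year) → Jul 25, 1909 (2136 left).
+365 (one year) → Jul 25, 1910 (1771 left).
+365 (one year) → Jul 25, 1911 (1406 left).
+366 (one year; includes Feb 29, 1912) → Jul 25, 1912 (1040 left).
+365 (one year) → Jul 25, 1913 (675 left).
+365 (one year) → Jul 25, 1914 (310 left).
Jul has 31 days: +7 → Aug 1, 1914 (303 left).
Aug has 31 days: +31 → Sep 1, 1914 (272 left).
Sep has 30 days: +30 → Oct 1, 1914 (242 left).
Oct has 31 days: +31 → Nov 1, 1914 (211 left).
Nov has 30 days: +30 → Dec 1, 1914 (181 left).
Dec has 31 days: +31 → Jan 1, 1915 (150 left).
Jan has 31 days: +31 → Feb 1, 1915 (119 left).
Feb has 28 days: +28 → Mar 1, 1915 (91 left).
Mar has 31 days: +31 → Apr 1, 1915 (60 left).
Apr has 30 days: +30 → May 1, 1915 (30 left).
+30 → May 31, 1915.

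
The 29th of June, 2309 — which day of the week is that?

Tuesday

Doomsday rule: the anchor day for the 2300s is Wednesday. For year 09: 9÷12 = 0 r 9, and 9÷4 = 2, so 0+9+2 = 11.
Wednesday + 11 ≡ Sunday — that's 2309's doomsday.
In June the doomsday date is Jun 6.
Jun 29 is 23 days after Jun 6; 23 mod 7 = 2, so Sunday + 2 = Tuesday.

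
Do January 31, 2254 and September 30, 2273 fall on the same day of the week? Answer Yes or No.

From Jan 31, 2254 to Sep 30, 2273 is 7182 days.
7182 mod 7 = 0, so they are the same weekday.
(Jan 31, 2254 is a Tuesday; Sep 30, 2273 is a Tuesday.)

Yes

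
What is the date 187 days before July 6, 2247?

−6 → Jun 30, 2247 (end of Jun, 30 days; 181 left).
−30 → May 31, 2247 (end of May, 31 days; 151 left).
−31 → Apr 30, 2247 (end of Apr, 30 days; 120 left).
−30 → Mar 31, 2247 (end of Mar, 31 days; 90 left).
−31 → Feb 28, 2247 (end of Feb, 28 days; 59 left).
−28 → Jan 31, 2247 (end of Jan, 31 days; 31 left).
−31 → Dec 31, 2246 (end of Dec, 31 days; 0 left).

December 31, 2246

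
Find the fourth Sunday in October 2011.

October 1, 2011 is a Saturday.
The first Sunday is therefore October 2 (1 days later).
The fourth Sunday is 2 + 3×7 = October 23.

October 23, 2011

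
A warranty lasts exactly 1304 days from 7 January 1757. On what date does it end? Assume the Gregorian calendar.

+365 (one year) → Jan 7, 1758 (939 left).
+365 (one year) → Jan 7, 1759 (574 left).
+365 (one year) → Jan 7, 1760 (209 left).
Jan has 31 days: +25 → Feb 1, 1760 (184 left).
Feb has 29 days: +29 → Mar 1, 1760 (155 left).
Mar has 31 days: +31 → Apr 1, 1760 (124 left).
Apr has 30 days: +30 → May 1, 1760 (94 left).
May has 31 days: +31 → Jun 1, 1760 (63 left).
Jun has 30 days: +30 → Jul 1, 1760 (33 left).
Jul has 31 days: +31 → Aug 1, 1760 (2 left).
+2 → Aug 3, 1760.

August 3, 1760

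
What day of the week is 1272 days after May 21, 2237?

Friday

First find the weekday of May 21, 2237. Doomsday rule: the anchor day for the 2200s is Friday. For year 37: 37÷12 = 3 r 1, and 1÷4 = 0, so 3+1+0 = 4.
Friday + 4 ≡ Tuesday — that's 2237's doomsday.
In May the doomsday date is May 9.
May 21 is 12 days after May 9; 12 mod 7 = 5, so Tuesday + 5 = Sunday.
1272 mod 7 = 5, so 1272 days after a Sunday is Sunday + 5 = Friday.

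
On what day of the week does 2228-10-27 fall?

Monday

Doomsday rule: the anchor day for the 2200s is Friday. For year 28: 28÷12 = 2 r 4, and 4÷4 = 1, so 2+4+1 = 7.
Friday + 7 ≡ Friday — that's 2228's doomsday.
In October the doomsday date is Oct 10.
Oct 27 is 17 days after Oct 10; 17 mod 7 = 3, so Friday + 3 = Monday.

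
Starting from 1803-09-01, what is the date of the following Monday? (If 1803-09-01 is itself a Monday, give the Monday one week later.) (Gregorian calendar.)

September 5, 1803

Sep 1, 1803 is a Thursday.
From Thursday to the next Monday is 4 days.
Sep 1, 1803 + 4 = Sep 5, 1803.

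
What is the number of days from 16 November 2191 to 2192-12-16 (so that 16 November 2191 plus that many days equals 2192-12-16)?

Nov 16, 2191 → Dec 16, 2191: 30 days (November has 30).
Dec 16, 2191 → Jan 16, 2192: 31 days (December has 31).
Jan 16, 2192 → Feb 16, 2192: 31 days (January has 31).
Feb 16, 2192 → Mar 16, 2192: 29 days (February has 29).
Mar 16, 2192 → Apr 16, 2192: 31 days (March has 31).
Apr 16, 2192 → May 16, 2192: 30 days (April has 30).
May 16, 2192 → Jun 16, 2192: 31 days (May has 31).
Jun 16, 2192 → Jul 16, 2192: 30 days (June has 30).
Jul 16, 2192 → Aug 16, 2192: 31 days (July has 31).
Aug 16, 2192 → Sep 16, 2192: 31 days (August has 31).
Sep 16, 2192 → Oct 16, 2192: 30 days (September has 30).
Oct 16, 2192 → Nov 16, 2192: 31 days (October has 31).
Nov 16, 2192 → Dec 16, 2192: 30 days.
Total: 396 days.

396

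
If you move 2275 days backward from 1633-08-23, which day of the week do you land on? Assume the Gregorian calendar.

Aug 23, 1633 is a Tuesday.
2275 mod 7 = 0, so 2275 days before a Tuesday is Tuesday − 0 = Tuesday.

Tuesday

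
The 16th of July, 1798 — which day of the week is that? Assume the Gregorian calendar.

Doomsday rule: the anchor day for the 1700s is Sunday. For year 98: 98÷12 = 8 r 2, and 2÷4 = 0, so 8+2+0 = 10.
Sunday + 10 ≡ Wednesday — that's 1798's doomsday.
In July the doomsday date is Jul 11.
Jul 16 is 5 days after Jul 11; 5 mod 7 = 5, so Wednesday + 5 = Monday.

Monday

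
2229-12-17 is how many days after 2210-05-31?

7140

May 31, 2210 → May 31, 2211: 365 days.
May 31, 2211 → May 31, 2212: 366 days (Feb 29, 2212 is in that span).
May 31, 2212 → May 31, 2213: 365 days.
May 31, 2213 → May 31, 2214: 365 days.
May 31, 2214 → May 31, 2215: 365 days.
May 31, 2215 → May 31, 2216: 366 days (Feb 29, 2216 is in that span).
May 31, 2216 → May 31, 2217: 365 days.
May 31, 2217 → May 31, 2218: 365 days.
May 31, 2218 → May 31, 2219: 365 days.
May 31, 2219 → May 31, 2220: 366 days (Feb 29, 2220 is in that span).
May 31, 2220 → May 31, 2221: 365 days.
May 31, 2221 → May 31, 2222: 365 days.
May 31, 2222 → May 31, 2223: 365 days.
May 31, 2223 → May 31, 2224: 366 days (Feb 29, 2224 is in that span).
May 31, 2224 → May 31, 2225: 365 days.
May 31, 2225 → May 31, 2226: 365 days.
May 31, 2226 → May 31, 2227: 365 days.
May 31, 2227 → May 31, 2228: 366 days (Feb 29, 2228 is in that span).
May 31, 2228 → May 31, 2229: 365 days.
May 31, 2229 → Jun 30, 2229: 30 days (May has 31).
Jun 30, 2229 → Jul 30, 2229: 30 days (June has 30).
Jul 30, 2229 → Aug 30, 2229: 31 days (July has 31).
Aug 30, 2229 → Sep 30, 2229: 31 days (August has 31).
Sep 30, 2229 → Oct 30, 2229: 30 days (September has 30).
Oct 30, 2229 → Nov 30, 2229: 31 days (October has 31).
Nov 30, 2229 → Dec 17, 2229: 17 days.
Total: 7140 days.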